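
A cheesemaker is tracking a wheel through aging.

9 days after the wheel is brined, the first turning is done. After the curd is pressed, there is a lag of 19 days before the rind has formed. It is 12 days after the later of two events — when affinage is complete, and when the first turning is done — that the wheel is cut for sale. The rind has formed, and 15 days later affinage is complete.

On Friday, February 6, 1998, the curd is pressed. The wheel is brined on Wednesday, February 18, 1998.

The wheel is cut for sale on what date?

Tuesday, March 24, 1998

The curd is pressed: Feb 6, 1998.
The rind has formed: Feb 6, 1998 + 19 days = Feb 25, 1998.
Affinage is complete: Feb 25, 1998 + 15 days = Mar 12, 1998.
The wheel is brined: Feb 18, 1998.
The first turning is done: Feb 18, 1998 + 9 days = Feb 27, 1998.
Both prerequisites met — affinage is complete (Mar 12, 1998), the first turning is done (Feb 27, 1998); the later is Mar 12, 1998.
The wheel is cut for sale: Mar 12, 1998 + 12 days = Mar 24, 1998.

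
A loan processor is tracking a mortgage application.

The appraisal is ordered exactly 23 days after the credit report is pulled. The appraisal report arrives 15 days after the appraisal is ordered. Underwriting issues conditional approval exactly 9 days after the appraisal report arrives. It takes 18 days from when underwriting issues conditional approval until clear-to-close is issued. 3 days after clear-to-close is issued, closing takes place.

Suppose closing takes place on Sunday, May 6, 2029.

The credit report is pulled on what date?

Tuesday, February 27, 2029

Closing takes place: May 6, 2029.
Clear-to-close is issued: May 6, 2029 − 3 days = May 3, 2029.
Underwriting issues conditional approval: May 3, 2029 − 18 days = Apr 15, 2029.
The appraisal report arrives: Apr 15, 2029 − 9 days = Apr 6, 2029.
The appraisal is ordered: Apr 6, 2029 − 15 days = Mar 22, 2029.
The credit report is pulled: Mar 22, 2029 − 23 days = Feb 27, 2029.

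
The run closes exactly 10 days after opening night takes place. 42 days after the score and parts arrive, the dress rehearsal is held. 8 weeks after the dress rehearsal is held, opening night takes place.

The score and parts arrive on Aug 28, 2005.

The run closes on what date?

The score and parts arrive: Aug 28, 2005.
The dress rehearsal is held: Aug 28, 2005 + 42 days = Oct 9, 2005.
Opening night takes place: Oct 9, 2005 + 8 weeks = Dec 4, 2005.
The run closes: Dec 4, 2005 + 10 days = Dec 14, 2005.

Dec 14, 2005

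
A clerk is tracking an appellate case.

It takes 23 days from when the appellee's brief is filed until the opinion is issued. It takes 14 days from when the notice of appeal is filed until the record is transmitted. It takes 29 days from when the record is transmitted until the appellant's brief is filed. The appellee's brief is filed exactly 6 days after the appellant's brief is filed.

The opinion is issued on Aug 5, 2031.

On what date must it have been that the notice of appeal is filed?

The opinion is issued: Aug 5, 2031.
The appellee's brief is filed: Aug 5, 2031 − 23 days = Jul 13, 2031.
The appellant's brief is filed: Jul 13, 2031 − 6 days = Jul 7, 2031.
The record is transmitted: Jul 7, 2031 − 29 days = Jun 8, 2031.
The notice of appeal is filed: Jun 8, 2031 − 14 days = May 25, 2031.

May 25, 2031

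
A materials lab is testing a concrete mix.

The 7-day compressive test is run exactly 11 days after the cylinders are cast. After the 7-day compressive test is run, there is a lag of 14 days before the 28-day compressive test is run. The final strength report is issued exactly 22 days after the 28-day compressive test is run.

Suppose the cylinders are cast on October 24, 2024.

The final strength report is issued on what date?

The cylinders are cast: Oct 24, 2024.
The 7-day compressive test is run: Oct 24, 2024 + 11 days = Nov 4, 2024.
The 28-day compressive test is run: Nov 4, 2024 + 14 days = Nov 18, 2024.
The final strength report is issued: Nov 18, 2024 + 22 days = Dec 10, 2024.

December 10, 2024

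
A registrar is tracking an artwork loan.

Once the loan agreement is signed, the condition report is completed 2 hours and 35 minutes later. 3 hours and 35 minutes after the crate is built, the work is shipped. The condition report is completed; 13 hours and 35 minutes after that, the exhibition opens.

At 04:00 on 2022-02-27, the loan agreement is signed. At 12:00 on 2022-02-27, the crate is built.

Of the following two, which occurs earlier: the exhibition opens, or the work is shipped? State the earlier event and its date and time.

The loan agreement is signed: 04:00 Feb 27, 2022.
The condition report is completed: 04:00 Feb 27, 2022 + 2h35m = 06:35 Feb 27, 2022.
The exhibition opens: 06:35 Feb 27, 2022 + 13h35m = 20:10 Feb 27, 2022.
The crate is built: 12:00 Feb 27, 2022.
The work is shipped: 12:00 Feb 27, 2022 + 3h35m = 15:35 Feb 27, 2022.
Comparing: the exhibition opens at 20:10 Feb 27, 2022 vs the work is shipped at 15:35 Feb 27, 2022. Earlier: the work is shipped.

The work is shipped — 15:35 on 2022-02-27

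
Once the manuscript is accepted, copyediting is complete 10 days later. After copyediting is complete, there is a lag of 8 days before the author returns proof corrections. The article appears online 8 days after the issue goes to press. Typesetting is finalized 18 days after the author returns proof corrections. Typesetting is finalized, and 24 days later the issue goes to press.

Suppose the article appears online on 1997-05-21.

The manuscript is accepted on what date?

The article appears online: May 21, 1997.
The issue goes to press: May 21, 1997 − 8 days = May 13, 1997.
Typesetting is finalized: May 13, 1997 − 24 days = Apr 19, 1997.
The author returns proof corrections: Apr 19, 1997 − 18 days = Apr 1, 1997.
Copyediting is complete: Apr 1, 1997 − 8 days = Mar 24, 1997.
The manuscript is accepted: Mar 24, 1997 − 10 days = Mar 14, 1997.

1997-03-14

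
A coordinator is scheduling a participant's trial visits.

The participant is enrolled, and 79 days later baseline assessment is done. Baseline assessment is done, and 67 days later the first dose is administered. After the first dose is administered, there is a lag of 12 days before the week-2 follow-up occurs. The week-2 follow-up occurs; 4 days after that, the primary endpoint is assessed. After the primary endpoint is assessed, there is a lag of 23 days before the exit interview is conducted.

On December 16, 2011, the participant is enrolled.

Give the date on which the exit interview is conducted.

The participant is enrolled: Dec 16, 2011.
Baseline assessment is done: Dec 16, 2011 + 79 days = Mar 4, 2012.
The first dose is administered: Mar 4, 2012 + 67 days = May 10, 2012.
The week-2 follow-up occurs: May 10, 2012 + 12 days = May 22, 2012.
The primary endpoint is assessed: May 22, 2012 + 4 days = May 26, 2012.
The exit interview is conducted: May 26, 2012 + 23 days = Jun 18, 2012.

June 18, 2012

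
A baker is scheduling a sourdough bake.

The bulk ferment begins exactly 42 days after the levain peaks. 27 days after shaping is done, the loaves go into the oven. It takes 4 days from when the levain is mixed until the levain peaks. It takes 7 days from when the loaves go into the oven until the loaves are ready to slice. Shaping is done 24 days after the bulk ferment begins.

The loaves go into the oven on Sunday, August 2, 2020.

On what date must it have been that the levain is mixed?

The loaves go into the oven: Aug 2, 2020.
Shaping is done: Aug 2, 2020 − 27 days = Jul 6, 2020.
The bulk ferment begins: Jul 6, 2020 − 24 days = Jun 12, 2020.
The levain peaks: Jun 12, 2020 − 42 days = May 1, 2020.
The levain is mixed: May 1, 2020 − 4 days = Apr 27, 2020.

Monday, April 27, 2020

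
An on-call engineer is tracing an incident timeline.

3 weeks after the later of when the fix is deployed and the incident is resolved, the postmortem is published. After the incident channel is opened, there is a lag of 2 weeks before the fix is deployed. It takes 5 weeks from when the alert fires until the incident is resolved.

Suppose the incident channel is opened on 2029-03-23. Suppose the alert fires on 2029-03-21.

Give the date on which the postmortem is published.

2029-05-16

The incident channel is opened: Mar 23, 2029.
The fix is deployed: Mar 23, 2029 + 2 weeks = Apr 6, 2029.
The alert fires: Mar 21, 2029.
The incident is resolved: Mar 21, 2029 + 5 weeks = Apr 25, 2029.
Both prerequisites met — the fix is deployed (Apr 6, 2029), the incident is resolved (Apr 25, 2029); the later is Apr 25, 2029.
The postmortem is published: Apr 25, 2029 + 3 weeks = May 16, 2029.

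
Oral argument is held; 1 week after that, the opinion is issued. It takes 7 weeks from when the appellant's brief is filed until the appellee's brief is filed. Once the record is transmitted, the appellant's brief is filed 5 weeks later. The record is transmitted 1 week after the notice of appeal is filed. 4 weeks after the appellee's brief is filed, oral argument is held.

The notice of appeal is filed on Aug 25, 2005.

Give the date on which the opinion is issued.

Dec 29, 2005

The notice of appeal is filed: Aug 25, 2005.
The record is transmitted: Aug 25, 2005 + 1 week = Sep 1, 2005.
The appellant's brief is filed: Sep 1, 2005 + 5 weeks = Oct 6, 2005.
The appellee's brief is filed: Oct 6, 2005 + 7 weeks = Nov 24, 2005.
Oral argument is held: Nov 24, 2005 + 4 weeks = Dec 22, 2005.
The opinion is issued: Dec 22, 2005 + 1 week = Dec 29, 2005.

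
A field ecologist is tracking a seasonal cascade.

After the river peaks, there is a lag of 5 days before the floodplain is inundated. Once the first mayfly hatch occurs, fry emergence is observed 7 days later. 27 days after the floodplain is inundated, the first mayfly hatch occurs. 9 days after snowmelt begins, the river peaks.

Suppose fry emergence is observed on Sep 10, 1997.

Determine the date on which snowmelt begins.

Fry emergence is observed: Sep 10, 1997.
The first mayfly hatch occurs: Sep 10, 1997 − 7 days = Sep 3, 1997.
The floodplain is inundated: Sep 3, 1997 − 27 days = Aug 7, 1997.
The river peaks: Aug 7, 1997 − 5 days = Aug 2, 1997.
Snowmelt begins: Aug 2, 1997 − 9 days = Jul 24, 1997.

Jul 24, 1997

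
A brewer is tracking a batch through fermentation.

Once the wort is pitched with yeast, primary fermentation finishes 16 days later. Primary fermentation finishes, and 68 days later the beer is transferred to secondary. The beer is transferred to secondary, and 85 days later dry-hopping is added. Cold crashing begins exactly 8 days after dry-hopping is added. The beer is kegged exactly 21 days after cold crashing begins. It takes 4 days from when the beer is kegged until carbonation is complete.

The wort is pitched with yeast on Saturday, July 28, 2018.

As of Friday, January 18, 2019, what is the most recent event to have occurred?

Dry-hopping is added

The wort is pitched with yeast: Jul 28, 2018.
Primary fermentation finishes: Jul 28, 2018 + 16 days = Aug 13, 2018.
The beer is transferred to secondary: Aug 13, 2018 + 68 days = Oct 20, 2018.
Dry-hopping is added: Oct 20, 2018 + 85 days = Jan 13, 2019.
Cold crashing begins: Jan 13, 2019 + 8 days = Jan 21, 2019.
The beer is kegged: Jan 21, 2019 + 21 days = Feb 11, 2019.
Carbonation is complete: Feb 11, 2019 + 4 days = Feb 15, 2019.
Jan 18, 2019 falls between when dry-hopping is added (Jan 13, 2019) and when cold crashing begins (Jan 21, 2019).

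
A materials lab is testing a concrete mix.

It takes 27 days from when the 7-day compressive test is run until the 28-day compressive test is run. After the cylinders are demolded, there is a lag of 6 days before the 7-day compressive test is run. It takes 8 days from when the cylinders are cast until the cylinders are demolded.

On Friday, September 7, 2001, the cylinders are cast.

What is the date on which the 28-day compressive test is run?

The cylinders are cast: Sep 7, 2001.
The cylinders are demolded: Sep 7, 2001 + 8 days = Sep 15, 2001.
The 7-day compressive test is run: Sep 15, 2001 + 6 days = Sep 21, 2001.
The 28-day compressive test is run: Sep 21, 2001 + 27 days = Oct 18, 2001.

Thursday, October 18, 2001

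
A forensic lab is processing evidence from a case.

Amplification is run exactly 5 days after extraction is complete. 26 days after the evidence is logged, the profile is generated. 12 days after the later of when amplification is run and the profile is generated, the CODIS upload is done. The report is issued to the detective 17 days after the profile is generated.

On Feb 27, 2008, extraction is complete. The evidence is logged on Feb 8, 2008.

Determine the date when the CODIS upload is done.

Extraction is complete: Feb 27, 2008.
Amplification is run: Feb 27, 2008 + 5 days = Mar 3, 2008.
The evidence is logged: Feb 8, 2008.
The profile is generated: Feb 8, 2008 + 26 days = Mar 5, 2008.
Both prerequisites met — amplification is run (Mar 3, 2008), the profile is generated (Mar 5, 2008); the later is Mar 5, 2008.
The CODIS upload is done: Mar 5, 2008 + 12 days = Mar 17, 2008.

Mar 17, 2008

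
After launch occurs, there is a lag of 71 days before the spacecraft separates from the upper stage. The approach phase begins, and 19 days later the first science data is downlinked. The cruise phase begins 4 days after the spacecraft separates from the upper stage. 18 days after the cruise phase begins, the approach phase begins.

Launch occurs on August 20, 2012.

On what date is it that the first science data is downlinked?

December 10, 2012

Launch occurs: Aug 20, 2012.
The spacecraft separates from the upper stage: Aug 20, 2012 + 71 days = Oct 30, 2012.
The cruise phase begins: Oct 30, 2012 + 4 days = Nov 3, 2012.
The approach phase begins: Nov 3, 2012 + 18 days = Nov 21, 2012.
The first science data is downlinked: Nov 21, 2012 + 19 days = Dec 10, 2012.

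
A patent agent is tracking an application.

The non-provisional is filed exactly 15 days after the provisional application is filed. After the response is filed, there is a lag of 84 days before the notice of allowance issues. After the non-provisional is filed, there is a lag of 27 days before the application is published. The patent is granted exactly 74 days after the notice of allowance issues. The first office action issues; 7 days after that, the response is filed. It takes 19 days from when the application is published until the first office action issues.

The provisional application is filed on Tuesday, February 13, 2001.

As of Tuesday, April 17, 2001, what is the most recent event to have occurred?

The provisional application is filed: Feb 13, 2001.
The non-provisional is filed: Feb 13, 2001 + 15 days = Feb 28, 2001.
The application is published: Feb 28, 2001 + 27 days = Mar 27, 2001.
The first office action issues: Mar 27, 2001 + 19 days = Apr 15, 2001.
The response is filed: Apr 15, 2001 + 7 days = Apr 22, 2001.
The notice of allowance issues: Apr 22, 2001 + 84 days = Jul 15, 2001.
The patent is granted: Jul 15, 2001 + 74 days = Sep 27, 2001.
Apr 17, 2001 falls between when the first office action issues (Apr 15, 2001) and when the response is filed (Apr 22, 2001).

The first office action issues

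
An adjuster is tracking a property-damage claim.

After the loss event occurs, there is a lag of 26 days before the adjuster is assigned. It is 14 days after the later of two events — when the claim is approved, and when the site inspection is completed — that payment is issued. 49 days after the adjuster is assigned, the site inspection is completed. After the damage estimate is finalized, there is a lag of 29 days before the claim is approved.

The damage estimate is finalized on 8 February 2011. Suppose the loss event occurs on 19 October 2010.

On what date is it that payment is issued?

23 March 2011

The damage estimate is finalized: Feb 8, 2011.
The claim is approved: Feb 8, 2011 + 29 days = Mar 9, 2011.
The loss event occurs: Oct 19, 2010.
The adjuster is assigned: Oct 19, 2010 + 26 days = Nov 14, 2010.
The site inspection is completed: Nov 14, 2010 + 49 days = Jan 2, 2011.
Both prerequisites met — the claim is approved (Mar 9, 2011), the site inspection is completed (Jan 2, 2011); the later is Mar 9, 2011.
Payment is issued: Mar 9, 2011 + 14 days = Mar 23, 2011.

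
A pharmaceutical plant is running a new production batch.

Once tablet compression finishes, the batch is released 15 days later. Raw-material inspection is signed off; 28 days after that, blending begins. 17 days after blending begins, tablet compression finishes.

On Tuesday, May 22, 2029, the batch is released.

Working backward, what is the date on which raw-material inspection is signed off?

Friday, March 23, 2029

The batch is released: May 22, 2029.
Tablet compression finishes: May 22, 2029 − 15 days = May 7, 2029.
Blending begins: May 7, 2029 − 17 days = Apr 20, 2029.
Raw-material inspection is signed off: Apr 20, 2029 − 28 days = Mar 23, 2029.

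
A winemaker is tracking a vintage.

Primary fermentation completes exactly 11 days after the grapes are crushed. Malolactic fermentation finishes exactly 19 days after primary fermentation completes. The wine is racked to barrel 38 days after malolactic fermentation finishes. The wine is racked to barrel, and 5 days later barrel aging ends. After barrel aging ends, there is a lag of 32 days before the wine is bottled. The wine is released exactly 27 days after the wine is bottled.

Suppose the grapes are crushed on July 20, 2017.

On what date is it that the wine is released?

The grapes are crushed: Jul 20, 2017.
Primary fermentation completes: Jul 20, 2017 + 11 days = Jul 31, 2017.
Malolactic fermentation finishes: Jul 31, 2017 + 19 days = Aug 19, 2017.
The wine is racked to barrel: Aug 19, 2017 + 38 days = Sep 26, 2017.
Barrel aging ends: Sep 26, 2017 + 5 days = Oct 1, 2017.
The wine is bottled: Oct 1, 2017 + 32 days = Nov 2, 2017.
The wine is released: Nov 2, 2017 + 27 days = Nov 29, 2017.

November 29, 2017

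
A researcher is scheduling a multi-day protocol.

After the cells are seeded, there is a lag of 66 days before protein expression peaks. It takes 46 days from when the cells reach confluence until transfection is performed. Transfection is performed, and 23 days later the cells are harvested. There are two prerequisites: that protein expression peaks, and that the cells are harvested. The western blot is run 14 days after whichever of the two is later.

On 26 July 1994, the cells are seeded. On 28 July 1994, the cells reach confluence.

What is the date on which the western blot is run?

19 October 1994

The cells are seeded: Jul 26, 1994.
Protein expression peaks: Jul 26, 1994 + 66 days = Sep 30, 1994.
The cells reach confluence: Jul 28, 1994.
Transfection is performed: Jul 28, 1994 + 46 days = Sep 12, 1994.
The cells are harvested: Sep 12, 1994 + 23 days = Oct 5, 1994.
Both prerequisites met — protein expression peaks (Sep 30, 1994), the cells are harvested (Oct 5, 1994); the later is Oct 5, 1994.
The western blot is run: Oct 5, 1994 + 14 days = Oct 19, 1994.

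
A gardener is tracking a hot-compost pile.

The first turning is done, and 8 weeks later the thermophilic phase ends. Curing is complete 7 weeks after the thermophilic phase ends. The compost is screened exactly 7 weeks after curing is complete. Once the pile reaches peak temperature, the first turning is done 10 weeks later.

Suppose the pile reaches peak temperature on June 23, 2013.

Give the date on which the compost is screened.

February 2, 2014

The pile reaches peak temperature: Jun 23, 2013.
The first turning is done: Jun 23, 2013 + 10 weeks = Sep 1, 2013.
The thermophilic phase ends: Sep 1, 2013 + 8 weeks = Oct 27, 2013.
Curing is complete: Oct 27, 2013 + 7 weeks = Dec 15, 2013.
The compost is screened: Dec 15, 2013 + 7 weeks = Feb 2, 2014.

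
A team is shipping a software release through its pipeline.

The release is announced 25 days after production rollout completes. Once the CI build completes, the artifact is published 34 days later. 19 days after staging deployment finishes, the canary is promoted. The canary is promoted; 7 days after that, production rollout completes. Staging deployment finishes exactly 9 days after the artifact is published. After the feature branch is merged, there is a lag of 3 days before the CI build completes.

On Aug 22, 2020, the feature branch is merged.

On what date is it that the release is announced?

The feature branch is merged: Aug 22, 2020.
The CI build completes: Aug 22, 2020 + 3 days = Aug 25, 2020.
The artifact is published: Aug 25, 2020 + 34 days = Sep 28, 2020.
Staging deployment finishes: Sep 28, 2020 + 9 days = Oct 7, 2020.
The canary is promoted: Oct 7, 2020 + 19 days = Oct 26, 2020.
Production rollout completes: Oct 26, 2020 + 7 days = Nov 2, 2020.
The release is announced: Nov 2, 2020 + 25 days = Nov 27, 2020.

Nov 27, 2020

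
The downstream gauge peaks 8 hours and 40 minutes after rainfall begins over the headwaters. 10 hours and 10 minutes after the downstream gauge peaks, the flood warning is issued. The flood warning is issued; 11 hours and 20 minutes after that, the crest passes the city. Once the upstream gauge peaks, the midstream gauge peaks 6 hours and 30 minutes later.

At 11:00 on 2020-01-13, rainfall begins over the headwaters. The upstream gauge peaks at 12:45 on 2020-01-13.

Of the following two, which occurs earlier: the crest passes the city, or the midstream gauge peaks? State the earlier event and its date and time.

Rainfall begins over the headwaters: 11:00 Jan 13, 2020.
The downstream gauge peaks: 11:00 Jan 13, 2020 + 8h40m = 19:40 Jan 13, 2020.
The flood warning is issued: 19:40 Jan 13, 2020 + 10h10m = 05:50 Jan 14, 2020.
The crest passes the city: 05:50 Jan 14, 2020 + 11h20m = 17:10 Jan 14, 2020.
The upstream gauge peaks: 12:45 Jan 13, 2020.
The midstream gauge peaks: 12:45 Jan 13, 2020 + 6h30m = 19:15 Jan 13, 2020.
Comparing: the crest passes the city at 17:10 Jan 14, 2020 vs the midstream gauge peaks at 19:15 Jan 13, 2020. Earlier: the midstream gauge peaks.

The midstream gauge peaks — 19:15 on 2020-01-13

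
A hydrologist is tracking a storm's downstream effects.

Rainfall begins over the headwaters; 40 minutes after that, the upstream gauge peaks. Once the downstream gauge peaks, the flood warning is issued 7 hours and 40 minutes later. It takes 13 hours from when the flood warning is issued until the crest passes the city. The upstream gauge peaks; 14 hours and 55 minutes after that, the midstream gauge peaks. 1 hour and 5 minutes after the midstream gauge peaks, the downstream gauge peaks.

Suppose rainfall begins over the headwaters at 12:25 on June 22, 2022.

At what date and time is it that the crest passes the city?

Rainfall begins over the headwaters: 12:25 Jun 22, 2022.
The upstream gauge peaks: 12:25 Jun 22, 2022 + 40m = 13:05 Jun 22, 2022.
The midstream gauge peaks: 13:05 Jun 22, 2022 + 14h55m = 04:00 Jun 23, 2022.
The downstream gauge peaks: 04:00 Jun 23, 2022 + 1h05m = 05:05 Jun 23, 2022.
The flood warning is issued: 05:05 Jun 23, 2022 + 7h40m = 12:45 Jun 23, 2022.
The crest passes the city: 12:45 Jun 23, 2022 + 13h = 01:45 Jun 24, 2022.

01:45 on June 24, 2022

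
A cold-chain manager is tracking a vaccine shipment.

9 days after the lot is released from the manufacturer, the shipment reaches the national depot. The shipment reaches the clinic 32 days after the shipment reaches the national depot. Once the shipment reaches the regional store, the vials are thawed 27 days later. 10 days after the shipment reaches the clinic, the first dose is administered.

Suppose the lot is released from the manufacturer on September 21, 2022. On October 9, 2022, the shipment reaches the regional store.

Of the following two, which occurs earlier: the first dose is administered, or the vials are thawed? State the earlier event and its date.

The lot is released from the manufacturer: Sep 21, 2022.
The shipment reaches the national depot: Sep 21, 2022 + 9 days = Sep 30, 2022.
The shipment reaches the clinic: Sep 30, 2022 + 32 days = Nov 1, 2022.
The first dose is administered: Nov 1, 2022 + 10 days = Nov 11, 2022.
The shipment reaches the regional store: Oct 9, 2022.
The vials are thawed: Oct 9, 2022 + 27 days = Nov 5, 2022.
Comparing: the first dose is administered on Nov 11, 2022 vs the vials are thawed on Nov 5, 2022. Earlier: the vials are thawed.

The vials are thawed — November 5, 2022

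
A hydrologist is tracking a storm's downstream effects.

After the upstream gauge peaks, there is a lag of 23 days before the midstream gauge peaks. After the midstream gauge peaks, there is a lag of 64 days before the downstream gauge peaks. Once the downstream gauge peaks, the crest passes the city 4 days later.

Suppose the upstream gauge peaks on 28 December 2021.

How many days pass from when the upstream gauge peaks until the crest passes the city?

91 days

Causal path: the upstream gauge peaks → the midstream gauge peaks → the downstream gauge peaks → the crest passes the city.
Total delay along the path: 23 + 64 + 4 = 91 days.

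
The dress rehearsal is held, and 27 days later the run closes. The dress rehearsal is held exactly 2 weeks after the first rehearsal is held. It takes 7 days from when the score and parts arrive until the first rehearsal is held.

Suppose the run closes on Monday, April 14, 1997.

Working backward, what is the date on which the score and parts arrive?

Tuesday, February 25, 1997

The run closes: Apr 14, 1997.
The dress rehearsal is held: Apr 14, 1997 − 27 days = Mar 18, 1997.
The first rehearsal is held: Mar 18, 1997 − 2 weeks = Mar 4, 1997.
The score and parts arrive: Mar 4, 1997 − 7 days = Feb 25, 1997.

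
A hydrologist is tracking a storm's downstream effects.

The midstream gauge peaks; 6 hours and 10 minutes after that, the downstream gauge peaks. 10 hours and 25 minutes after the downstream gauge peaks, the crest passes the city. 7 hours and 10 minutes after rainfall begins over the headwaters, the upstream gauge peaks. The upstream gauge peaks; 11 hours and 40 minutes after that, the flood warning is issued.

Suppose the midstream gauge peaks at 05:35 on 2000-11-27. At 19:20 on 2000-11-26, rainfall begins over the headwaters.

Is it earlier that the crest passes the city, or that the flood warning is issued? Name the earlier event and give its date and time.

The midstream gauge peaks: 05:35 Nov 27, 2000.
The downstream gauge peaks: 05:35 Nov 27, 2000 + 6h10m = 11:45 Nov 27, 2000.
The crest passes the city: 11:45 Nov 27, 2000 + 10h25m = 22:10 Nov 27, 2000.
Rainfall begins over the headwaters: 19:20 Nov 26, 2000.
The upstream gauge peaks: 19:20 Nov 26, 2000 + 7h10m = 02:30 Nov 27, 2000.
The flood warning is issued: 02:30 Nov 27, 2000 + 11h40m = 14:10 Nov 27, 2000.
Comparing: the crest passes the city at 22:10 Nov 27, 2000 vs the flood warning is issued at 14:10 Nov 27, 2000. Earlier: the flood warning is issued.

The flood warning is issued — 14:10 on 2000-11-27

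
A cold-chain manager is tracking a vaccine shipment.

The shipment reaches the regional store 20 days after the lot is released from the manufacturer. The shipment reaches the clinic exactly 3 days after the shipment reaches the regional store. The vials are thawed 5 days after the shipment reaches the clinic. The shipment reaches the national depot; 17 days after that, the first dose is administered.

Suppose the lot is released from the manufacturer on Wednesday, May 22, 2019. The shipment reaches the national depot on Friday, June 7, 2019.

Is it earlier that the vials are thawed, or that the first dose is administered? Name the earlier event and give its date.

The lot is released from the manufacturer: May 22, 2019.
The shipment reaches the regional store: May 22, 2019 + 20 days = Jun 11, 2019.
The shipment reaches the clinic: Jun 11, 2019 + 3 days = Jun 14, 2019.
The vials are thawed: Jun 14, 2019 + 5 days = Jun 19, 2019.
The shipment reaches the national depot: Jun 7, 2019.
The first dose is administered: Jun 7, 2019 + 17 days = Jun 24, 2019.
Comparing: the vials are thawed on Jun 19, 2019 vs the first dose is administered on Jun 24, 2019. Earlier: the vials are thawed.

The vials are thawed — Wednesday, June 19, 2019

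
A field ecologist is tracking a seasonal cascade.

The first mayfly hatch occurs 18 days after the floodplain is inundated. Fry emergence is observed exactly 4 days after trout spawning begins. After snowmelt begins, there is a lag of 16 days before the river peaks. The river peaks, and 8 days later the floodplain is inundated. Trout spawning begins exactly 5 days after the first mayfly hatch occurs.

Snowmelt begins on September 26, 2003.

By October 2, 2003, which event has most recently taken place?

Snowmelt begins

Snowmelt begins: Sep 26, 2003.
The river peaks: Sep 26, 2003 + 16 days = Oct 12, 2003.
The floodplain is inundated: Oct 12, 2003 + 8 days = Oct 20, 2003.
The first mayfly hatch occurs: Oct 20, 2003 + 18 days = Nov 7, 2003.
Trout spawning begins: Nov 7, 2003 + 5 days = Nov 12, 2003.
Fry emergence is observed: Nov 12, 2003 + 4 days = Nov 16, 2003.
Oct 2, 2003 falls between when snowmelt begins (Sep 26, 2003) and when the river peaks (Oct 12, 2003).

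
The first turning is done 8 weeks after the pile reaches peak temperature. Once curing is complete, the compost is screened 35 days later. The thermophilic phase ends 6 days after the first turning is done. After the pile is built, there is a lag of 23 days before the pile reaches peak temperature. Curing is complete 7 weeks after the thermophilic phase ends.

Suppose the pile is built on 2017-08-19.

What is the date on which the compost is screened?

2018-02-04

The pile is built: Aug 19, 2017.
The pile reaches peak temperature: Aug 19, 2017 + 23 days = Sep 11, 2017.
The first turning is done: Sep 11, 2017 + 8 weeks = Nov 6, 2017.
The thermophilic phase ends: Nov 6, 2017 + 6 days = Nov 12, 2017.
Curing is complete: Nov 12, 2017 + 7 weeks = Dec 31, 2017.
The compost is screened: Dec 31, 2017 + 35 days = Feb 4, 2018.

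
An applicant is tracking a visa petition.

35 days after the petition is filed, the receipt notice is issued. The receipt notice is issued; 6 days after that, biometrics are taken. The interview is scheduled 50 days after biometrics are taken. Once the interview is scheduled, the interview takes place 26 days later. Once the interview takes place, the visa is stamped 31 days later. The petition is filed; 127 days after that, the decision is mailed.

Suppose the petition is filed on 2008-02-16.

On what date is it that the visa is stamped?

2008-07-13

The petition is filed: Feb 16, 2008.
The receipt notice is issued: Feb 16, 2008 + 35 days = Mar 22, 2008.
Biometrics are taken: Mar 22, 2008 + 6 days = Mar 28, 2008.
The interview is scheduled: Mar 28, 2008 + 50 days = May 17, 2008.
The interview takes place: May 17, 2008 + 26 days = Jun 12, 2008.
The visa is stamped: Jun 12, 2008 + 31 days = Jul 13, 2008.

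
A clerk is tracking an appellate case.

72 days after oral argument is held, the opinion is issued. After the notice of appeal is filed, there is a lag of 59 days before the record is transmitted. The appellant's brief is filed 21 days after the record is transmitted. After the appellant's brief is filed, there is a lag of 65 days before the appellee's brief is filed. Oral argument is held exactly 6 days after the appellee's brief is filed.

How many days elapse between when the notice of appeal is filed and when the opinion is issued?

Causal path: the notice of appeal is filed → the record is transmitted → the appellant's brief is filed → the appellee's brief is filed → oral argument is held → the opinion is issued.
Total delay along the path: 59 + 21 + 65 + 6 + 72 = 223 days.

223 days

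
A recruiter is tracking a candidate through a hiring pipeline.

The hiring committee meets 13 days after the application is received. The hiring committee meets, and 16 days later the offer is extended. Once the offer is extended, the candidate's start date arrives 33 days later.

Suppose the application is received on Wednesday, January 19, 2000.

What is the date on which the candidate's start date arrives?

The application is received: Jan 19, 2000.
The hiring committee meets: Jan 19, 2000 + 13 days = Feb 1, 2000.
The offer is extended: Feb 1, 2000 + 16 days = Feb 17, 2000.
The candidate's start date arrives: Feb 17, 2000 + 33 days = Mar 21, 2000.

Tuesday, March 21, 2000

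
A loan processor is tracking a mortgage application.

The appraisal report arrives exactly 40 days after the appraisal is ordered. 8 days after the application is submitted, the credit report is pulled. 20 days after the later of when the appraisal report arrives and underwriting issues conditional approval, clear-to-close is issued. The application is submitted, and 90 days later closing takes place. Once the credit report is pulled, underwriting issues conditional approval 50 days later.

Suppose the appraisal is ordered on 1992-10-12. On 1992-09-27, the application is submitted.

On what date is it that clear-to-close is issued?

The appraisal is ordered: Oct 12, 1992.
The appraisal report arrives: Oct 12, 1992 + 40 days = Nov 21, 1992.
The application is submitted: Sep 27, 1992.
The credit report is pulled: Sep 27, 1992 + 8 days = Oct 5, 1992.
Underwriting issues conditional approval: Oct 5, 1992 + 50 days = Nov 24, 1992.
Both prerequisites met — the appraisal report arrives (Nov 21, 1992), underwriting issues conditional approval (Nov 24, 1992); the later is Nov 24, 1992.
Clear-to-close is issued: Nov 24, 1992 + 20 days = Dec 14, 1992.

1992-12-14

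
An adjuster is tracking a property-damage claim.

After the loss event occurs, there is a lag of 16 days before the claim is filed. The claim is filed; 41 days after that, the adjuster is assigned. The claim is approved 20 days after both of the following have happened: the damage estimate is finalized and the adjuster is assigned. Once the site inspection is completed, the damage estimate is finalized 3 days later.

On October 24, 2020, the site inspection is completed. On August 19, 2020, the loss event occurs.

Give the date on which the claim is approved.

The site inspection is completed: Oct 24, 2020.
The damage estimate is finalized: Oct 24, 2020 + 3 days = Oct 27, 2020.
The loss event occurs: Aug 19, 2020.
The claim is filed: Aug 19, 2020 + 16 days = Sep 4, 2020.
The adjuster is assigned: Sep 4, 2020 + 41 days = Oct 15, 2020.
Both prerequisites met — the damage estimate is finalized (Oct 27, 2020), the adjuster is assigned (Oct 15, 2020); the later is Oct 27, 2020.
The claim is approved: Oct 27, 2020 + 20 days = Nov 16, 2020.

November 16, 2020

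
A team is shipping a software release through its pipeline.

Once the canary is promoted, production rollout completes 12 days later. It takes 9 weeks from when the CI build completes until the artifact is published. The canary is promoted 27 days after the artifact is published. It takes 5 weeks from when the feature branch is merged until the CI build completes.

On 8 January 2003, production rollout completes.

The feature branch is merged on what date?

24 August 2002

Production rollout completes: Jan 8, 2003.
The canary is promoted: Jan 8, 2003 − 12 days = Dec 27, 2002.
The artifact is published: Dec 27, 2002 − 27 days = Nov 30, 2002.
The CI build completes: Nov 30, 2002 − 9 weeks = Sep 28, 2002.
The feature branch is merged: Sep 28, 2002 − 5 weeks = Aug 24, 2002.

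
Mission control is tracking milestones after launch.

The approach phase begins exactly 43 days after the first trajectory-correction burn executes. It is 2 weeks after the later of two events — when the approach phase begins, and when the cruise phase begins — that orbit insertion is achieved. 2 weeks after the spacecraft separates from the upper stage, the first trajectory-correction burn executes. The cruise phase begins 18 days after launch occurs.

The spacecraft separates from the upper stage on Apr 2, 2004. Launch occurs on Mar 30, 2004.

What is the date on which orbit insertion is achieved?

The spacecraft separates from the upper stage: Apr 2, 2004.
The first trajectory-correction burn executes: Apr 2, 2004 + 2 weeks = Apr 16, 2004.
The approach phase begins: Apr 16, 2004 + 43 days = May 29, 2004.
Launch occurs: Mar 30, 2004.
The cruise phase begins: Mar 30, 2004 + 18 days = Apr 17, 2004.
Both prerequisites met — the approach phase begins (May 29, 2004), the cruise phase begins (Apr 17, 2004); the later is May 29, 2004.
Orbit insertion is achieved: May 29, 2004 + 2 weeks = Jun 12, 2004.

Jun 12, 2004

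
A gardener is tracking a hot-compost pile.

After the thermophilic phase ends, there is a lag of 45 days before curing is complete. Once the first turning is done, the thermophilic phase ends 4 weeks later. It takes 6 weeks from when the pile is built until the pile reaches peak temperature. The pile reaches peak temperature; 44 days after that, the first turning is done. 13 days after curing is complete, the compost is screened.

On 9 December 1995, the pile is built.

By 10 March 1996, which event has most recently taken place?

The pile is built: Dec 9, 1995.
The pile reaches peak temperature: Dec 9, 1995 + 6 weeks = Jan 20, 1996.
The first turning is done: Jan 20, 1996 + 44 days = Mar 4, 1996.
The thermophilic phase ends: Mar 4, 1996 + 4 weeks = Apr 1, 1996.
Curing is complete: Apr 1, 1996 + 45 days = May 16, 1996.
The compost is screened: May 16, 1996 + 13 days = May 29, 1996.
Mar 10, 1996 falls between when the first turning is done (Mar 4, 1996) and when the thermophilic phase ends (Apr 1, 1996).

The first turning is done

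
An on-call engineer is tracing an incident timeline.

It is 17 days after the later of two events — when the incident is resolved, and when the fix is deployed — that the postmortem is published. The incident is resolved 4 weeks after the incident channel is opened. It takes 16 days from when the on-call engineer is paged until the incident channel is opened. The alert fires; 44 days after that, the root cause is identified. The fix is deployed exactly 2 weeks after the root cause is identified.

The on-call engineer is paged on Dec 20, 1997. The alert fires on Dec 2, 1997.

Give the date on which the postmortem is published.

The on-call engineer is paged: Dec 20, 1997.
The incident channel is opened: Dec 20, 1997 + 16 days = Jan 5, 1998.
The incident is resolved: Jan 5, 1998 + 4 weeks = Feb 2, 1998.
The alert fires: Dec 2, 1997.
The root cause is identified: Dec 2, 1997 + 44 days = Jan 15, 1998.
The fix is deployed: Jan 15, 1998 + 2 weeks = Jan 29, 1998.
Both prerequisites met — the incident is resolved (Feb 2, 1998), the fix is deployed (Jan 29, 1998); the later is Feb 2, 1998.
The postmortem is published: Feb 2, 1998 + 17 days = Feb 19, 1998.

Feb 19, 1998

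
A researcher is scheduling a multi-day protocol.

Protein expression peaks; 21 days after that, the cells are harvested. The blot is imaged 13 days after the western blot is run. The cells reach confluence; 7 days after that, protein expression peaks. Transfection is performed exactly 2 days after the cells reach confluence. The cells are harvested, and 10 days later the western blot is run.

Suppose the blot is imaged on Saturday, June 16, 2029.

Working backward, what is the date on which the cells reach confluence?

The blot is imaged: Jun 16, 2029.
The western blot is run: Jun 16, 2029 − 13 days = Jun 3, 2029.
The cells are harvested: Jun 3, 2029 − 10 days = May 24, 2029.
Protein expression peaks: May 24, 2029 − 21 days = May 3, 2029.
The cells reach confluence: May 3, 2029 − 7 days = Apr 26, 2029.

Thursday, April 26, 2029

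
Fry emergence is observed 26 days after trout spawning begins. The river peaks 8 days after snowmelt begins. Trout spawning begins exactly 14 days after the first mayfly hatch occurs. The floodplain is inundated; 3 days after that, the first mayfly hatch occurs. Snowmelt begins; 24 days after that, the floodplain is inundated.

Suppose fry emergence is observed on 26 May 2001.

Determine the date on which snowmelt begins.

20 March 2001

Fry emergence is observed: May 26, 2001.
Trout spawning begins: May 26, 2001 − 26 days = Apr 30, 2001.
The first mayfly hatch occurs: Apr 30, 2001 − 14 days = Apr 16, 2001.
The floodplain is inundated: Apr 16, 2001 − 3 days = Apr 13, 2001.
Snowmelt begins: Apr 13, 2001 − 24 days = Mar 20, 2001.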